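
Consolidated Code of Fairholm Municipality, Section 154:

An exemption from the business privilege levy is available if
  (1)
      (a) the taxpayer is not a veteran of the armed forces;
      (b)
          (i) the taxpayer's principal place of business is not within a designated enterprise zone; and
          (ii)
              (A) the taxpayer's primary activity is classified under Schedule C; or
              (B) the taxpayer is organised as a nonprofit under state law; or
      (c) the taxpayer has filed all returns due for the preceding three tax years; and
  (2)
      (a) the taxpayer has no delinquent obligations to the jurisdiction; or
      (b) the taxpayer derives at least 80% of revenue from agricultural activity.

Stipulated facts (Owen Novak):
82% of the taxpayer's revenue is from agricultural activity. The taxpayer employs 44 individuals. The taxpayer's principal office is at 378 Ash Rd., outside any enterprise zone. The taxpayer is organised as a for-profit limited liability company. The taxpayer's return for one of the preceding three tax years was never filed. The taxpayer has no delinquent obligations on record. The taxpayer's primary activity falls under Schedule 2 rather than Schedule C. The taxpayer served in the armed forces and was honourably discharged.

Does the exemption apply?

(a) not (veteran) — not met.
(i) not (in enterprise zone) — met.
(A) Schedule C activity — not satisfied.
(B) nonprofit — fails.
So (ii) is not satisfied (F OR F).
(b) = T AND F = false.
(c) returns current — not met.
So (1) is not satisfied (F OR F OR F).
(a) no delinquency — holds.
(b) ≥80% agricultural — holds.
(2) = T OR T = true.
Overall: F AND T → false.

No — not exempt.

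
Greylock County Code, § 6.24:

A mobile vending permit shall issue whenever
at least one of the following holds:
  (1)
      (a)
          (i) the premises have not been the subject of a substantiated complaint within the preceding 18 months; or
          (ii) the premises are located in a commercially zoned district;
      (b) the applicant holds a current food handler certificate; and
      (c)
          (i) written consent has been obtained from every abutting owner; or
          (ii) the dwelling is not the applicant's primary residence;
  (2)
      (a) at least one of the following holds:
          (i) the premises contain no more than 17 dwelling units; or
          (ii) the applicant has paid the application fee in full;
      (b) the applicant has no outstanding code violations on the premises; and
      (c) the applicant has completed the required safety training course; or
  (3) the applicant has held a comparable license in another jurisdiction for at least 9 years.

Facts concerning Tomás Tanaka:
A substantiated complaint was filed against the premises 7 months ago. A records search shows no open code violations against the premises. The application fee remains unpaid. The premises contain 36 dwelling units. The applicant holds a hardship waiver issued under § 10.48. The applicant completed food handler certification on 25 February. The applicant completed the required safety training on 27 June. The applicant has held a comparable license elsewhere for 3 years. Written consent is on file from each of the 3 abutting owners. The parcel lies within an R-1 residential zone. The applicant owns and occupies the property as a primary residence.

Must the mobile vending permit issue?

No — denied.

(i) no complaint in 18 mo. — fails.
(ii) commercially zoned — not satisfied.
(a) = F OR F = false.
(b) food handler cert. — holds.
(i) all abutters consent — met.
(ii) not (primary residence) — not met.
(c): T OR F → true.
(1) = F AND T AND T = false.
(i) ≤ 17 units — not met.
(ii) fee paid — not met.
(a): F OR F → false.
(b) no code violations — holds.
(c) safety training — holds.
(2) = F AND T AND T = false.
(3) prior license ≥ 9 yr — not met.
So Overall is not satisfied (F OR F OR F).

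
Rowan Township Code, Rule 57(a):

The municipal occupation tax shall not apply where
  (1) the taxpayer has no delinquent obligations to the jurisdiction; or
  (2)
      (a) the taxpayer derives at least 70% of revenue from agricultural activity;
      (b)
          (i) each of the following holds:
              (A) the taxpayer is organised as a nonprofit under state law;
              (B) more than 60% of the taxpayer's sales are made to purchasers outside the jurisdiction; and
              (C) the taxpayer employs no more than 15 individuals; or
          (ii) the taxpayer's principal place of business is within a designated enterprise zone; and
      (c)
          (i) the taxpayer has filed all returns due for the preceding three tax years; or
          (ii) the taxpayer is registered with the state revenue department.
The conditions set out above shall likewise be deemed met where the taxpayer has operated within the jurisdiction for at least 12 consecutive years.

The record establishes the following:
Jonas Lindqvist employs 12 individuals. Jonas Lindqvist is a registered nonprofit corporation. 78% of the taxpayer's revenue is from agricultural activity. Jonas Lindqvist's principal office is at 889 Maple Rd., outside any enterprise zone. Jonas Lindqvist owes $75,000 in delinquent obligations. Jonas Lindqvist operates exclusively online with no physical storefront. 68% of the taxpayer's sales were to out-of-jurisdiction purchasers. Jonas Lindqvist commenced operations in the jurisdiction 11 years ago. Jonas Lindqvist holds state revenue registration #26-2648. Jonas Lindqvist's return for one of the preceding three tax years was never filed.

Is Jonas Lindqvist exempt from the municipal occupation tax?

Yes — exempt.

(1) no delinquency — not satisfied.
(a) ≥70% agricultural — met.
(A) nonprofit — holds.
(B) >60% out-of-jur. sales — satisfied.
(C) ≤ 15 employees — met.
(i) = T AND T AND T = true.
(ii) in enterprise zone — not met.
So (b) is satisfied (T OR F).
(i) returns current — not met.
(ii) state-registered — satisfied.
(c): F OR T → true.
(2) = T AND T AND T = true.
So Overall is satisfied (F OR T).
Exception (≥ 12 yrs in jurisdiction) — not satisfied.
Result: main true OR exception false → true.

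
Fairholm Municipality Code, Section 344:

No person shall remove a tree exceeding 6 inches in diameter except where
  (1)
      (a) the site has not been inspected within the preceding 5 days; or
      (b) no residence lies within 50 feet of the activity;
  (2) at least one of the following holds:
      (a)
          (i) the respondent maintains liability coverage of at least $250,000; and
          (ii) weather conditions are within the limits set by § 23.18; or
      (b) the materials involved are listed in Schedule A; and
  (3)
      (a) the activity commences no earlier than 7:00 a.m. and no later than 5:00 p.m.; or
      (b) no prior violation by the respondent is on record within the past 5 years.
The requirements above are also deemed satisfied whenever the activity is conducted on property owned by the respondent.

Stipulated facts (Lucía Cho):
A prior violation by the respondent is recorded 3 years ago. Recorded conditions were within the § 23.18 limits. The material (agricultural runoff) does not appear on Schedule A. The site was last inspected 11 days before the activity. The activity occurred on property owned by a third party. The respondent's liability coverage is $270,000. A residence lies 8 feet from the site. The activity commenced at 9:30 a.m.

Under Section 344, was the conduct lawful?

(a) not (site inspected) — satisfied.
(b) no residence in 50 ft — not satisfied.
(1) = T OR F = true.
(i) coverage ≥ $250,000 — met.
(ii) weather ok — satisfied.
(a) = T AND T = true.
(b) Schedule A material — not satisfied.
So (2) is satisfied (T OR F).
(a) start within hours — satisfied.
(b) no prior violation — not satisfied.
(3): T OR F → true.
So Overall is satisfied (T AND T AND T).
Exception (own property) — not satisfied.
Result: main true OR exception false → true.

Yes — lawful.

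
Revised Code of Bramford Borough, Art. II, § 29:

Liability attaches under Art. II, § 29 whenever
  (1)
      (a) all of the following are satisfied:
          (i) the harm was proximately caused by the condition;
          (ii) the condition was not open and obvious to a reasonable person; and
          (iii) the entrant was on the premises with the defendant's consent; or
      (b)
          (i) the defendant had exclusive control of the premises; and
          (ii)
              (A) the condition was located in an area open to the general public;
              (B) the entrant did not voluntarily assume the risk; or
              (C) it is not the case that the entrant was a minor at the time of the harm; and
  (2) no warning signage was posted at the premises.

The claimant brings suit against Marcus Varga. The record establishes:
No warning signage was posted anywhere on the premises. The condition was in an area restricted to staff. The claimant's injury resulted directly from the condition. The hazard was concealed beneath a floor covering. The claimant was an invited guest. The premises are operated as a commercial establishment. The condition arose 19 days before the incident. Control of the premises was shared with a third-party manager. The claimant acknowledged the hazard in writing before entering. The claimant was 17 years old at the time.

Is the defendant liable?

Yes — liable.

(i) proximate cause — holds.
(ii) not open/obvious — holds.
(iii) consent to enter — satisfied.
(a) = T AND T AND T = true.
(i) exclusive control — not met.
(A) public area — fails.
(B) no assumed risk — not satisfied.
(C) not (entrant a minor) — fails.
(ii): F OR F OR F → false.
(b): F AND F → false.
(1): T OR F → true.
(2) no signage posted — holds.
So Overall is satisfied (T AND T).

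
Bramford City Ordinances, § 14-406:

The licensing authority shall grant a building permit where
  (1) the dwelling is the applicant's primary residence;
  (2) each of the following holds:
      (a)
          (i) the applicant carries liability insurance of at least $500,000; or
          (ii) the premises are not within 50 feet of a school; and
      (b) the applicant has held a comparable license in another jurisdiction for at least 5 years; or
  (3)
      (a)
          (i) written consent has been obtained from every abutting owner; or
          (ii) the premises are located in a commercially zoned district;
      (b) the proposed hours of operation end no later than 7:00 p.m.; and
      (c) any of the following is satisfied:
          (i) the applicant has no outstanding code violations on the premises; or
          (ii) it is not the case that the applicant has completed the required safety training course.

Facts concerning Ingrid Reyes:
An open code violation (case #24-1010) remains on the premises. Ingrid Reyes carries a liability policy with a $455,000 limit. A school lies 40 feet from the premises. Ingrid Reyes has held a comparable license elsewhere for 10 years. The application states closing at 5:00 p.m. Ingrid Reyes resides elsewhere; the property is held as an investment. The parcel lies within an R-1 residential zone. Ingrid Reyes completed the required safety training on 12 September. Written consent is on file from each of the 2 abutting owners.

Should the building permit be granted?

(1) primary residence — fails.
(i) insurance ≥ $500,000 — not met.
(ii) ≥50 ft from school — not met.
(a) = F OR F = false.
(b) prior license ≥ 5 yr — met.
(2): F AND T → false.
(i) all abutters consent — holds.
(ii) commercially zoned — not met.
(a): T OR F → true.
(b) closes by 7 p.m. — satisfied.
(i) no code violations — fails.
(ii) not (safety training) — not met.
(c) = F OR F = false.
So (3) is not satisfied (T AND T AND F).
So Overall is not satisfied (F OR F OR F).

No — denied.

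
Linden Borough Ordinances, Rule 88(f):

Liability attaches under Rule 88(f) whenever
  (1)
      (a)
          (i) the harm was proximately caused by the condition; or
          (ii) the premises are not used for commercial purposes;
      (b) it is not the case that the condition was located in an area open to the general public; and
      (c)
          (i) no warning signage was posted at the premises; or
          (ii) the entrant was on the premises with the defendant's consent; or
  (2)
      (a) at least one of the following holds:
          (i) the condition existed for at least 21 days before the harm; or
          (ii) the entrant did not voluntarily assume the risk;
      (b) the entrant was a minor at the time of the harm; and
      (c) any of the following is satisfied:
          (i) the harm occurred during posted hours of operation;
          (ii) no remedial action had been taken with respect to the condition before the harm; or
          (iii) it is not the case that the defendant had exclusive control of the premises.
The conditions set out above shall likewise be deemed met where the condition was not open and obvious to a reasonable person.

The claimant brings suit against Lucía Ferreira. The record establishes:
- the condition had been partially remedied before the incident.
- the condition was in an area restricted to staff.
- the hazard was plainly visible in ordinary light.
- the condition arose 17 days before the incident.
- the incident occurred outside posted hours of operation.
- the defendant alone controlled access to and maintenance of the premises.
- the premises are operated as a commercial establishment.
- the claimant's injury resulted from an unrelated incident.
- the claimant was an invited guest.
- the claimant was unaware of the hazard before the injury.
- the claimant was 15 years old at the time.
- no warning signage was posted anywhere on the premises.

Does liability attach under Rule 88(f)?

(i) proximate cause — fails.
(ii) not (commercial use) — not met.
(a) = F OR F = false.
(b) not (public area) — satisfied.
(i) no signage posted — satisfied.
(ii) consent to enter — holds.
(c): T OR T → true.
So (1) is not satisfied (F AND T AND T).
(i) condition ≥21 days old — not satisfied.
(ii) no assumed risk — satisfied.
(a) = F OR T = true.
(b) entrant a minor — holds.
(i) during posted hours — fails.
(ii) no remedial action — not met.
(iii) not (exclusive control) — not met.
(c) = F OR F OR F = false.
So (2) is not satisfied (T AND T AND F).
Overall = F OR F = false.
Exception (not open/obvious) — not satisfied.
Result: main false OR exception false → false.

No — not liable.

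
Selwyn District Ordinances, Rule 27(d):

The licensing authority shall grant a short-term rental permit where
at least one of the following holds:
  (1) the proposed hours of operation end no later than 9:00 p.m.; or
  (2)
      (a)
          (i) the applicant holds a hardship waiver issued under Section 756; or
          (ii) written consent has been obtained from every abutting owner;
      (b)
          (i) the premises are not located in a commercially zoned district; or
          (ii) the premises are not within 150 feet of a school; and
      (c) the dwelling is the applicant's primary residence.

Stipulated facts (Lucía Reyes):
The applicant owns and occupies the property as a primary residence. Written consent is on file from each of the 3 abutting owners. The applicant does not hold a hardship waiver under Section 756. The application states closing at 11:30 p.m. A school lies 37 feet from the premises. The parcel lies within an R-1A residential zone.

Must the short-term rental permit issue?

(1) closes by 9 p.m. — fails.
(i) hardship waiver — not satisfied.
(ii) all abutters consent — satisfied.
(a) = F OR T = true.
(i) not (commercially zoned) — holds.
(ii) ≥150 ft from school — not met.
So (b) is satisfied (T OR F).
(c) primary residence — holds.
(2) = T AND T AND T = true.
So Overall is satisfied (F OR T).

Yes — granted.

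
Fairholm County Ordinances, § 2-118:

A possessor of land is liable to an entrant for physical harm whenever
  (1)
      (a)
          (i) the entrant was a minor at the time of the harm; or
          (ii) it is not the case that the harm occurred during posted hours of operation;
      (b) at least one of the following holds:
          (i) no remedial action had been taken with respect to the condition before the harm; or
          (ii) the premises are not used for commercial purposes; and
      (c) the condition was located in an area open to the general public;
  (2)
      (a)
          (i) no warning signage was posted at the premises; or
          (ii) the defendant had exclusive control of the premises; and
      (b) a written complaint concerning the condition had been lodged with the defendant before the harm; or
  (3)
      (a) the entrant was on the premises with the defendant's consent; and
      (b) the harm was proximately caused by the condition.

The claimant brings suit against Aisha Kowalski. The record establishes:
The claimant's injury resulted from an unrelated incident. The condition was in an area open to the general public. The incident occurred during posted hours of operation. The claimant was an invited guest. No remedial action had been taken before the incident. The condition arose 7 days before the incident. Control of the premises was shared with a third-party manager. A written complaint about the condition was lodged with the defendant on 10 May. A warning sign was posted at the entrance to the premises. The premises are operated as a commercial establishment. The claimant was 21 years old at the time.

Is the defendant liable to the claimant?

(i) entrant a minor — not satisfied.
(ii) not (during posted hours) — not met.
(a) = F OR F = false.
(i) no remedial action — holds.
(ii) not (commercial use) — fails.
(b) = T OR F = true.
(c) public area — holds.
So (1) is not satisfied (F AND T AND T).
(i) no signage posted — not met.
(ii) exclusive control — fails.
(a): F OR F → false.
(b) complaint lodged — holds.
So (2) is not satisfied (F AND T).
(a) consent to enter — satisfied.
(b) proximate cause — fails.
So (3) is not satisfied (T AND F).
Overall = F OR F OR F = false.

No — not liable.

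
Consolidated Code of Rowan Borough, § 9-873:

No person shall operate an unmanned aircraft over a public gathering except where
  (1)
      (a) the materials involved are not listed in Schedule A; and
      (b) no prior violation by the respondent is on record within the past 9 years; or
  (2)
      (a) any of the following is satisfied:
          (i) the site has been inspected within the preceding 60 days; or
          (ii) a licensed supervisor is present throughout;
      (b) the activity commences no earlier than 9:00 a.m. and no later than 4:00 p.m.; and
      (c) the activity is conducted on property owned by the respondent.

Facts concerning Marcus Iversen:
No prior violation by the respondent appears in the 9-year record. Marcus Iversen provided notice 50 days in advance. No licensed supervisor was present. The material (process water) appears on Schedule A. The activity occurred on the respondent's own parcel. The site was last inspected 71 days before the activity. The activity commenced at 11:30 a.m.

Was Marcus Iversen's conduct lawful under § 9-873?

No — unlawful.

(a) not (Schedule A material) — not met.
(b) no prior violation — satisfied.
(1) = F AND T = false.
(i) site inspected — not satisfied.
(ii) supervisor present — fails.
(a): F OR F → false.
(b) start within hours — satisfied.
(c) own property — holds.
So (2) is not satisfied (F AND T AND T).
So Overall is not satisfied (F OR F).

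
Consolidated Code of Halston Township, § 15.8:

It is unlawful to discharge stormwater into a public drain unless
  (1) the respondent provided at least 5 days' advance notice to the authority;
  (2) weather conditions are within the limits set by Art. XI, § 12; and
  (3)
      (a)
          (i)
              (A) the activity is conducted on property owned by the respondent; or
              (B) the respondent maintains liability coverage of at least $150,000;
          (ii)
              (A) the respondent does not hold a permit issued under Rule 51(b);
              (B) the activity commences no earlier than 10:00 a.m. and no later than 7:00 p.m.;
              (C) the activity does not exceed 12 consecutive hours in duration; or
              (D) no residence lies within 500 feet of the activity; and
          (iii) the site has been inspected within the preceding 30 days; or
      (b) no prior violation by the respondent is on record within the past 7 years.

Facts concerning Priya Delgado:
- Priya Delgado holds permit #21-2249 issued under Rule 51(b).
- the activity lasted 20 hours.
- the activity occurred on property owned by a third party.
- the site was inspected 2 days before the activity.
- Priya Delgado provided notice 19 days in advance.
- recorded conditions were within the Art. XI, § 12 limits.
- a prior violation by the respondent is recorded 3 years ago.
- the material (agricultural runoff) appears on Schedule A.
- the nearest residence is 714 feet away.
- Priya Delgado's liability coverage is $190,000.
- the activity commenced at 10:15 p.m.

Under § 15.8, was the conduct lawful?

Yes — lawful.

(1) ≥5 days' notice — met.
(2) weather ok — holds.
(A) own property — fails.
(B) coverage ≥ $150,000 — met.
(i): F OR T → true.
(A) not (holds permit) — not met.
(B) start within hours — fails.
(C) ≤ 12 hrs duration — not met.
(D) no residence in 500 ft — met.
So (ii) is satisfied (F OR F OR F OR T).
(iii) site inspected — satisfied.
So (a) is satisfied (T AND T AND T).
(b) no prior violation — not satisfied.
So (3) is satisfied (T OR F).
So Overall is satisfied (T AND T AND T).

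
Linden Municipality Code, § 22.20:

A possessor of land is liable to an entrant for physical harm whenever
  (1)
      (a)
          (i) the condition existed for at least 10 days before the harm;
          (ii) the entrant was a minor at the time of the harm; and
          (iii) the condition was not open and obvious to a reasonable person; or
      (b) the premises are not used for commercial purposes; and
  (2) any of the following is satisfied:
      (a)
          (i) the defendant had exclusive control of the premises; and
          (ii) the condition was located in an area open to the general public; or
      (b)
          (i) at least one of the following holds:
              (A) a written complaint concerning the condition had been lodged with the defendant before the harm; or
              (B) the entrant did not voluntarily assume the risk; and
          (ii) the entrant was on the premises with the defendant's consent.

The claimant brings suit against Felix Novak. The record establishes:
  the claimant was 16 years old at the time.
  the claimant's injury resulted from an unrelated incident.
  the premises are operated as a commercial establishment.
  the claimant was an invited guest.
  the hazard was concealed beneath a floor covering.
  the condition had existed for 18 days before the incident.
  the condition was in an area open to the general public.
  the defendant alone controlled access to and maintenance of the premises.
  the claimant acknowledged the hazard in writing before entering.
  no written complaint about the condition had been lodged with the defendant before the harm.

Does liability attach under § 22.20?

(i) condition ≥10 days old — satisfied.
(ii) entrant a minor — satisfied.
(iii) not open/obvious — met.
(a): T AND T AND T → true.
(b) not (commercial use) — fails.
So (1) is satisfied (T OR F).
(i) exclusive control — met.
(ii) public area — met.
So (a) is satisfied (T AND T).
(A) complaint lodged — fails.
(B) no assumed risk — not met.
(i) = F OR F = false.
(ii) consent to enter — satisfied.
(b) = F AND T = false.
(2) = T OR F = true.
Overall: T AND T → true.

Yes — liable.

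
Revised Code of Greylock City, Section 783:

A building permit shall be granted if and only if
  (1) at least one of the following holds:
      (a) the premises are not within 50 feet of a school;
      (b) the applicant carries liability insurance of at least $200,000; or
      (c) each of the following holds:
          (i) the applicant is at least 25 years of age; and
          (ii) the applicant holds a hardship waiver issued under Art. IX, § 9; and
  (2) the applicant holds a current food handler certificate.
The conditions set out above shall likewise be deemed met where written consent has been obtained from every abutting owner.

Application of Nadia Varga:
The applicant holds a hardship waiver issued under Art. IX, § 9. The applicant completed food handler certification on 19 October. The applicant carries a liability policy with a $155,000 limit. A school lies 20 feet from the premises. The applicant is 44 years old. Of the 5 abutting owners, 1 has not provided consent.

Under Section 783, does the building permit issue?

(a) ≥50 ft from school — not met.
(b) insurance ≥ $200,000 — not met.
(i) age ≥ 25 — met.
(ii) hardship waiver — holds.
So (c) is satisfied (T AND T).
So (1) is satisfied (F OR F OR T).
(2) food handler cert. — holds.
Overall = T AND T = true.
Exception (all abutters consent) — not satisfied.
Result: main true OR exception false → true.

Yes — granted.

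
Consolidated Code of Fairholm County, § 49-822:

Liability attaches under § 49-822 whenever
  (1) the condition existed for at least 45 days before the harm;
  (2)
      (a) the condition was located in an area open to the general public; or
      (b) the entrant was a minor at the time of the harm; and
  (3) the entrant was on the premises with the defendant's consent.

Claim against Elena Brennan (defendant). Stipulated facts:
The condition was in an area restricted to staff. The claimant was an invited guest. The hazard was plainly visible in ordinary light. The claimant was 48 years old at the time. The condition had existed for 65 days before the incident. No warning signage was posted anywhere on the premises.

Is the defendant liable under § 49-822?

(1) condition ≥45 days old — holds.
(a) public area — fails.
(b) entrant a minor — not satisfied.
(2) = F OR F = false.
(3) consent to enter — holds.
So Overall is not satisfied (T AND F AND T).

No — not liable.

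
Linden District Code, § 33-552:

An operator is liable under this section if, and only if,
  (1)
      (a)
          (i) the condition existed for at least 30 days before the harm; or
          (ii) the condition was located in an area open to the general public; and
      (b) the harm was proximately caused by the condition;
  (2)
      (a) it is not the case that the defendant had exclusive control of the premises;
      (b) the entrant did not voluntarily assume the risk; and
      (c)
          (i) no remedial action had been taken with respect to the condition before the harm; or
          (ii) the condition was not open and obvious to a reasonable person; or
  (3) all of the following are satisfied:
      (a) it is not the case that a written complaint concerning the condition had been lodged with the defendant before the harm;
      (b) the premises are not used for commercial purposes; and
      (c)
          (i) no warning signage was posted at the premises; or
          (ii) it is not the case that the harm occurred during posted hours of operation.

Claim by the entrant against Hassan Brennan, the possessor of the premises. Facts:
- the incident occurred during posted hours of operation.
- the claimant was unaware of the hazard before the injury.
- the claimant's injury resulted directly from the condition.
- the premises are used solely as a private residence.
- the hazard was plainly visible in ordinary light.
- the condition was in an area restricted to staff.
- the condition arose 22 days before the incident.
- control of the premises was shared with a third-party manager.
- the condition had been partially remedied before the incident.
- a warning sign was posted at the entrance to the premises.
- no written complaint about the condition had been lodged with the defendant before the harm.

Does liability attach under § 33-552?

No — not liable.

(i) condition ≥30 days old — fails.
(ii) public area — fails.
(a) = F OR F = false.
(b) proximate cause — holds.
(1) = F AND T = false.
(a) not (exclusive control) — holds.
(b) no assumed risk — met.
(i) no remedial action — not met.
(ii) not open/obvious — not met.
(c): F OR F → false.
So (2) is not satisfied (T AND T AND F).
(a) not (complaint lodged) — holds.
(b) not (commercial use) — met.
(i) no signage posted — fails.
(ii) not (during posted hours) — fails.
(c) = F OR F = false.
So (3) is not satisfied (T AND T AND F).
So Overall is not satisfied (F OR F OR F).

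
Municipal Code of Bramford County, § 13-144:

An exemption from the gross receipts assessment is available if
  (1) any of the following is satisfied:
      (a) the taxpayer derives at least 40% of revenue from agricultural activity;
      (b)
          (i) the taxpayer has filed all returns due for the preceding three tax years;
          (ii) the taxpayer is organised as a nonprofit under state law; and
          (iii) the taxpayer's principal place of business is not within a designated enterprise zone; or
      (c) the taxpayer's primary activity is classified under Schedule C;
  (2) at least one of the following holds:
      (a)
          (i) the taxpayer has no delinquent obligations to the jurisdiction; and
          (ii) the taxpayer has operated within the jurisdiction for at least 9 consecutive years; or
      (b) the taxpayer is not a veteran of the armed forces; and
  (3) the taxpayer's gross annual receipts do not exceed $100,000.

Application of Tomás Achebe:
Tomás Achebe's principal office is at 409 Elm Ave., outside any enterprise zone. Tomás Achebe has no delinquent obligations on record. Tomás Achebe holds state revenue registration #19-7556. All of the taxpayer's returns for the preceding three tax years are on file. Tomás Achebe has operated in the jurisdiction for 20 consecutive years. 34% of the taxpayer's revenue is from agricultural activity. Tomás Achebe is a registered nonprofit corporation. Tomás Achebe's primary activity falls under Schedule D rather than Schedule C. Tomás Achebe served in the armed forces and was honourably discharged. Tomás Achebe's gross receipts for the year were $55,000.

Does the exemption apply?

(a) ≥40% agricultural — not met.
(i) returns current — satisfied.
(ii) nonprofit — met.
(iii) not (in enterprise zone) — holds.
(b) = T AND T AND T = true.
(c) Schedule C activity — not satisfied.
(1) = F OR T OR F = true.
(i) no delinquency — satisfied.
(ii) ≥ 9 yrs in jurisdiction — holds.
(a) = T AND T = true.
(b) not (veteran) — fails.
So (2) is satisfied (T OR F).
(3) receipts ≤ $100,000 — satisfied.
So Overall is satisfied (T AND T AND T).

Yes — exempt.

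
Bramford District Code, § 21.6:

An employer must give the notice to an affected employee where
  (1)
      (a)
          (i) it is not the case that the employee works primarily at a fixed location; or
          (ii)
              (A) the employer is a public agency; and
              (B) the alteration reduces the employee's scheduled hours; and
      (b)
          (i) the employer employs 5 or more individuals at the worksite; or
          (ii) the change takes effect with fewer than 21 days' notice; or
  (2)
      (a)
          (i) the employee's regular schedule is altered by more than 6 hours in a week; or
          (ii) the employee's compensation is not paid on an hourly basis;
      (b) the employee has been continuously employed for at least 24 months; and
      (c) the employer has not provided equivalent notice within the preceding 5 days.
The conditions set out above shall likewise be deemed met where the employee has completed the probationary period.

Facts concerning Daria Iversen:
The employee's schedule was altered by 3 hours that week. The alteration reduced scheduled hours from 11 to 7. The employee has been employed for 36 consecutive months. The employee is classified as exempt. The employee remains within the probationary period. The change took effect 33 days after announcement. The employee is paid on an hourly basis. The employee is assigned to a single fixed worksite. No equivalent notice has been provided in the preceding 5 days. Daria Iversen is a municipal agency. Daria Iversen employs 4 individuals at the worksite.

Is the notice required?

(i) not (fixed location) — not met.
(A) public agency — satisfied.
(B) hours reduced — met.
(ii) = T AND T = true.
(a): F OR T → true.
(i) ≥ 5 at site — not satisfied.
(ii) < 21 days' notice — not met.
(b): F OR F → false.
(1): T AND F → false.
(i) schedule shift > 6h — fails.
(ii) not (hourly-paid) — not met.
(a): F OR F → false.
(b) tenure ≥ 24 mo. — satisfied.
(c) no recent notice — met.
(2) = F AND T AND T = false.
So Overall is not satisfied (F OR F).
Exception (past probation) — not satisfied.
Result: main false OR exception false → false.

No — not required.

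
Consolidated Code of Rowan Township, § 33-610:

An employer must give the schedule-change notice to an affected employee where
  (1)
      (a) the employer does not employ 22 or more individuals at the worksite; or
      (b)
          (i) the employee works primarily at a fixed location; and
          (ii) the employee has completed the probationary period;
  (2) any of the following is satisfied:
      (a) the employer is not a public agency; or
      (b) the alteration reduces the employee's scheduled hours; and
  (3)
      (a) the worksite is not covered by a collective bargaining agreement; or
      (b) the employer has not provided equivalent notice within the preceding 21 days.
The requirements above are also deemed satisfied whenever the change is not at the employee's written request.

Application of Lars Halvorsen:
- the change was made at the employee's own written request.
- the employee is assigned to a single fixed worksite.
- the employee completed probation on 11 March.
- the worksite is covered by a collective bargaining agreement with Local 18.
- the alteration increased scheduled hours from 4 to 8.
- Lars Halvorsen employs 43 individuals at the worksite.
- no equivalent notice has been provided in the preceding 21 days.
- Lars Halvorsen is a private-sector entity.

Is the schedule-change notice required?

(a) not (≥ 22 at site) — not satisfied.
(i) fixed location — met.
(ii) past probation — met.
So (b) is satisfied (T AND T).
(1): F OR T → true.
(a) not (public agency) — satisfied.
(b) hours reduced — fails.
(2) = T OR F = true.
(a) no CBA — not met.
(b) no recent notice — holds.
So (3) is satisfied (F OR T).
Overall = T AND T AND T = true.
Exception (not employee-requested) — not satisfied.
Result: main true OR exception false → true.

Yes — required.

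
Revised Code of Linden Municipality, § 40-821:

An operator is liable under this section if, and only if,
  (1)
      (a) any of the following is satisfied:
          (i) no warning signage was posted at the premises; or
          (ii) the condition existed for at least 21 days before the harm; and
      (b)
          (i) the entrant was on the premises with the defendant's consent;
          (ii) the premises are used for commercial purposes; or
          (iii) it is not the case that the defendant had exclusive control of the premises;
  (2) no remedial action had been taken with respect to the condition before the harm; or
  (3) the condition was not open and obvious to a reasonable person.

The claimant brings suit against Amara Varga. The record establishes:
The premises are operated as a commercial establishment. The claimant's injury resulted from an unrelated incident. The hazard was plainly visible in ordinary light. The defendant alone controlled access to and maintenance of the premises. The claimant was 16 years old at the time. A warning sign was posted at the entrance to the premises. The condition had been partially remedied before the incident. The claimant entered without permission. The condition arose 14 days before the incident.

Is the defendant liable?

No — not liable.

(i) no signage posted — fails.
(ii) condition ≥21 days old — not satisfied.
(a): F OR F → false.
(i) consent to enter — not satisfied.
(ii) commercial use — satisfied.
(iii) not (exclusive control) — not met.
So (b) is satisfied (F OR T OR F).
So (1) is not satisfied (F AND T).
(2) no remedial action — fails.
(3) not open/obvious — fails.
Overall: F OR F OR F → false.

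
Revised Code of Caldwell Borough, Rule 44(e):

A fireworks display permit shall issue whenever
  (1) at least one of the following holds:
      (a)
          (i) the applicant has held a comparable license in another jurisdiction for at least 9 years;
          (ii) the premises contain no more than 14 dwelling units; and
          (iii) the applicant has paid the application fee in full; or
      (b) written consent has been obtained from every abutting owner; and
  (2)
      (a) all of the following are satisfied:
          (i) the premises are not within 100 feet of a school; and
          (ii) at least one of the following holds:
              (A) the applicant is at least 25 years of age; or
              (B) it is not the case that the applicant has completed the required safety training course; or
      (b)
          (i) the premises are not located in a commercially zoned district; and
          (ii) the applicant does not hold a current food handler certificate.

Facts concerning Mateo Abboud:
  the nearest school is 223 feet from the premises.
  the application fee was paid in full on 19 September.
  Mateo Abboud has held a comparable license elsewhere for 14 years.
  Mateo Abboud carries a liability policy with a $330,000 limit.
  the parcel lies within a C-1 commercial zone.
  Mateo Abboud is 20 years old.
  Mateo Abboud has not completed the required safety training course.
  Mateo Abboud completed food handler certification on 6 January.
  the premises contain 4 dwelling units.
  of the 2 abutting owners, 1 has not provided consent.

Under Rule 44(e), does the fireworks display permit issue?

Yes — granted.

(i) prior license ≥ 9 yr — met.
(ii) ≤ 14 units — satisfied.
(iii) fee paid — met.
(a): T AND T AND T → true.
(b) all abutters consent — not met.
(1): T OR F → true.
(i) ≥100 ft from school — met.
(A) age ≥ 25 — not satisfied.
(B) not (safety training) — holds.
(ii): F OR T → true.
(a) = T AND T = true.
(i) not (commercially zoned) — not met.
(ii) not (food handler cert.) — not met.
So (b) is not satisfied (F AND F).
So (2) is satisfied (T OR F).
So Overall is satisfied (T AND T).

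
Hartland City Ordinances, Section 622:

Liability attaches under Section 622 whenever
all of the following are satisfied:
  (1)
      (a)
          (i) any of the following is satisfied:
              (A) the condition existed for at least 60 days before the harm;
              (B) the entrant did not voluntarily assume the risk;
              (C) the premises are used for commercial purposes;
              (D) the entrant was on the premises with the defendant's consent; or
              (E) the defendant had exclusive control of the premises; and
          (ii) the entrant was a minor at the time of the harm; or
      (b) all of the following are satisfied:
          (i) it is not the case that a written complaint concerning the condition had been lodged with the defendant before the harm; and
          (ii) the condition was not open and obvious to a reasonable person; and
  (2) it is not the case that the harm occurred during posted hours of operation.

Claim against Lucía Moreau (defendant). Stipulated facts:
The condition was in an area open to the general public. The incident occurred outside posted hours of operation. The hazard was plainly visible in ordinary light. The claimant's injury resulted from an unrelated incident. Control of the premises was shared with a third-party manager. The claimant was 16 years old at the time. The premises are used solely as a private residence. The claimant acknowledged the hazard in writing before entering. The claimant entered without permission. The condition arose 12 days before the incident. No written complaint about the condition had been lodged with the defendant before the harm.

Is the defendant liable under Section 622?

No — not liable.

(A) condition ≥60 days old — not met.
(B) no assumed risk — fails.
(C) commercial use — fails.
(D) consent to enter — fails.
(E) exclusive control — fails.
(i) = F OR F OR F OR F OR F = false.
(ii) entrant a minor — satisfied.
(a): F AND T → false.
(i) not (complaint lodged) — met.
(ii) not open/obvious — not met.
(b): T AND F → false.
(1) = F OR F = false.
(2) not (during posted hours) — met.
So Overall is not satisfied (F AND T).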